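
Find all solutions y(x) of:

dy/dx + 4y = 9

Using integrating factor method:

General solution: y = 9/4 + Ce^(-4x)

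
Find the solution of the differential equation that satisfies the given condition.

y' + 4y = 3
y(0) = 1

General solution: y = 3/4 + Ce^(-4x)
Applying y(0) = 1: C = 1 - 3/4 = 1/4
Particular solution: y = 3/4 + (1/4)e^(-4x)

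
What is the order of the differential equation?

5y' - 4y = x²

The order is 1 (highest derivative is of order 1).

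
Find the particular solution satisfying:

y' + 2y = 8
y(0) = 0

General solution: y = 4 + Ce^(-2x)
Applying y(0) = 0: C = 0 - 4 = -4
Particular solution: y = 4 - 4e^(-2x)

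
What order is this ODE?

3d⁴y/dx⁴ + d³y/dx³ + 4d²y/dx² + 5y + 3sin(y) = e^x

The order is 4 (highest derivative is of order 4).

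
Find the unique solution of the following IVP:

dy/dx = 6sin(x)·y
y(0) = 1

General solution: y = Ce^(-6cos(x))
Applying IC y(0) = 1:
Particular solution: y = e^(6(1-cos(x)))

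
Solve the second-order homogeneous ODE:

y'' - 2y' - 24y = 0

Characteristic equation: r² - 2r - 24 = 0
Roots: r = 6, -4 (distinct real)
General solution: y = C₁e^(6x) + C₂e^(-4x)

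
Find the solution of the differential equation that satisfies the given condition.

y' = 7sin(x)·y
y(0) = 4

General solution: y = Ce^(-7cos(x))
Applying IC y(0) = 4:
Particular solution: y = 4e^(7(1-cos(x)))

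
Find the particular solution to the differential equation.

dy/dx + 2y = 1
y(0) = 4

General solution: y = 1/2 + Ce^(-2x)
Applying y(0) = 4: C = 4 - 1/2 = 7/2
Particular solution: y = 1/2 + (7/2)e^(-2x)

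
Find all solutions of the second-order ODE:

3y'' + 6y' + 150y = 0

Characteristic equation: 3r² + 6r + 150 = 0
Divide by 3: r² + 2r + 50 = 0
Roots: r = -1 ± 7i (complex conjugates)
General solution: y = e^(-x)(C₁cos(7x) + C₂sin(7x))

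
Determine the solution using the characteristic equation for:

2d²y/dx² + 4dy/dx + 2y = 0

Characteristic equation: 2r² + 4r + 2 = 0
Divide by 2: r² + 2r + 1 = 0
Factored: (r + 1)² = 0
Repeated root: r = -1
General solution: y = (C₁ + C₂x)e^(-x)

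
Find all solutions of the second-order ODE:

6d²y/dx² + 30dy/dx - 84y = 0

Characteristic equation: 6r² + 30r - 84 = 0
Divide by 6: r² + 5r - 14 = 0
Roots: r = 2, -7 (distinct real)
General solution: y = C₁e^(2x) + C₂e^(-7x)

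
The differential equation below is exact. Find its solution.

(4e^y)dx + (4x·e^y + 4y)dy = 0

Verify exactness: ∂M/∂y = ∂N/∂x ✓
Find F(x,y) such that ∂F/∂x = M, ∂F/∂y = N
Solution: 4x·e^y + 2y² = C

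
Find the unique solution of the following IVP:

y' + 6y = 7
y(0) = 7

General solution: y = 7/6 + Ce^(-6x)
Applying y(0) = 7: C = 7 - 7/6 = 35/6
Particular solution: y = 7/6 + (35/6)e^(-6x)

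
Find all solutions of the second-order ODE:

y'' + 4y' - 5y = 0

Characteristic equation: r² + 4r - 5 = 0
Roots: r = 1, -5 (distinct real)
General solution: y = C₁e^x + C₂e^(-5x)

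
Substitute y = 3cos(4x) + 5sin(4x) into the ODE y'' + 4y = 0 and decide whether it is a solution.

Verification:
y'' = -48cos(4x) - 80sin(4x)
y'' + 4y ≠ 0 (frequency mismatch: got 16 instead of 4)

No, it is not a solution.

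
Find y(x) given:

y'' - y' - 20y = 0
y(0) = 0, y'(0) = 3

General solution: y = C₁e^(5x) + C₂e^(-4x)
Applying ICs: C₁ = 1/3, C₂ = -1/3
Particular solution: y = (1/3)e^(5x) - (1/3)e^(-4x)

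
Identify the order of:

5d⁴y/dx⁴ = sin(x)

The order is 4 (highest derivative is of order 4).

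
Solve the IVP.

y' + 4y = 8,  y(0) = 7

General solution: y = 2 + Ce^(-4x)
Applying y(0) = 7: C = 7 - 2 = 5
Particular solution: y = 2 + 5e^(-4x)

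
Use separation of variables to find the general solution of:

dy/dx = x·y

Separating variables and integrating:
ln|y| = x^2/2 + C

General solution: y = Ce^(x^2/2)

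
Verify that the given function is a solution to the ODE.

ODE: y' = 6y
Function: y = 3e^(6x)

Verification:
y = 3e^(6x)
y' = 18e^(6x)
6y = 18e^(6x)
y' = 6y ✓

Yes, it is a solution.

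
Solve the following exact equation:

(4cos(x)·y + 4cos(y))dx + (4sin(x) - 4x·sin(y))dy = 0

Verify exactness: ∂M/∂y = ∂N/∂x ✓
Find F(x,y) such that ∂F/∂x = M, ∂F/∂y = N
Solution: 4sin(x)·y + 4x·cos(y) = C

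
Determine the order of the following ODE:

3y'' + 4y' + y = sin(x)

The order is 2 (highest derivative is of order 2).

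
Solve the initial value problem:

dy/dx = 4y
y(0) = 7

General solution: y = Ce^(4x)
Applying IC y(0) = 7:
Particular solution: y = 7e^(4x)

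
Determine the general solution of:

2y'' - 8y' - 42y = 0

Characteristic equation: 2r² - 8r - 42 = 0
Divide by 2: r² - 4r - 21 = 0
Roots: r = 7, -3 (distinct real)
General solution: y = C₁e^(7x) + C₂e^(-3x)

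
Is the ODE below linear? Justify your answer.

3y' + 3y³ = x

No. Nonlinear (y³ term)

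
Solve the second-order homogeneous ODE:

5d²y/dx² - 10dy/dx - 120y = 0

Characteristic equation: 5r² - 10r - 120 = 0
Divide by 5: r² - 2r - 24 = 0
Roots: r = 6, -4 (distinct real)
General solution: y = C₁e^(6x) + C₂e^(-4x)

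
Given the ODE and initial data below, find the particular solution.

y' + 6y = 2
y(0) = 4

General solution: y = 1/3 + Ce^(-6x)
Applying y(0) = 4: C = 4 - 1/3 = 11/3
Particular solution: y = 1/3 + (11/3)e^(-6x)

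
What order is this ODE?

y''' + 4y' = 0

The order is 3 (highest derivative is of order 3).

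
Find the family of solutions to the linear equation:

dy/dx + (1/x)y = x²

Using integrating factor method:

General solution: y = (1/4)x^3 + C/x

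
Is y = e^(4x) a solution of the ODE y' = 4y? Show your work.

Verification:
y = e^(4x)
y' = 4e^(4x)
4y = 4e^(4x)
y' = 4y ✓

Yes, it is a solution.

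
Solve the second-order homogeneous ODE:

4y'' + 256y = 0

Characteristic equation: 4r² + 256 = 0
Divide by 4: r² + 64 = 0
Roots: r = ±8i (complex conjugates)
General solution: y = C₁cos(8x) + C₂sin(8x)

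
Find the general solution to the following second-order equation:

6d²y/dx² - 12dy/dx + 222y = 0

Characteristic equation: 6r² - 12r + 222 = 0
Divide by 6: r² - 2r + 37 = 0
Roots: r = 1 ± 6i (complex conjugates)
General solution: y = e^x(C₁cos(6x) + C₂sin(6x))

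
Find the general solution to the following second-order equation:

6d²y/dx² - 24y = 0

Characteristic equation: 6r² - 24 = 0
Divide by 6: r² - 4 = 0
Roots: r = 2, -2 (distinct real)
General solution: y = C₁e^(2x) + C₂e^(-2x)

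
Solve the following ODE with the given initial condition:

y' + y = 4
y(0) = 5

General solution: y = 4 + Ce^(-x)
Applying y(0) = 5: C = 5 - 4 = 1
Particular solution: y = 4 + e^(-x)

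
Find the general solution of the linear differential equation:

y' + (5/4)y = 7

Using integrating factor method:

General solution: y = 28/5 + Ce^(-5x/4)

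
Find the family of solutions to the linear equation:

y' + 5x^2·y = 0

Using integrating factor method:

General solution: y = Ce^(-5x^3/3)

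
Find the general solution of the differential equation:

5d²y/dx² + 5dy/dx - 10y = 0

Characteristic equation: 5r² + 5r - 10 = 0
Divide by 5: r² + r - 2 = 0
Roots: r = 1, -2 (distinct real)
General solution: y = C₁e^x + C₂e^(-2x)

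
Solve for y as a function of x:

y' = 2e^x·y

Separating variables and integrating:
ln|y| = 2e^x + C

General solution: y = Ce^(2e^x)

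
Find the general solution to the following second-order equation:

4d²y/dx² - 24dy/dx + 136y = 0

Characteristic equation: 4r² - 24r + 136 = 0
Divide by 4: r² - 6r + 34 = 0
Roots: r = 3 ± 5i (complex conjugates)
General solution: y = e^(3x)(C₁cos(5x) + C₂sin(5x))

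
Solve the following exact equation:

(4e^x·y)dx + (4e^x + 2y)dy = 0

Verify exactness: ∂M/∂y = ∂N/∂x ✓
Find F(x,y) such that ∂F/∂x = M, ∂F/∂y = N
Solution: 4e^x·y + y² = C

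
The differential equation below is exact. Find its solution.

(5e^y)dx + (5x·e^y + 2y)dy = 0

Verify exactness: ∂M/∂y = ∂N/∂x ✓
Find F(x,y) such that ∂F/∂x = M, ∂F/∂y = N
Solution: 5x·e^y + y² = C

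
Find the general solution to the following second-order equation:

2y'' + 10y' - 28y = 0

Characteristic equation: 2r² + 10r - 28 = 0
Divide by 2: r² + 5r - 14 = 0
Roots: r = 2, -7 (distinct real)
General solution: y = C₁e^(2x) + C₂e^(-7x)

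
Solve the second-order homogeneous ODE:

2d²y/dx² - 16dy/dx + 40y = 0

Characteristic equation: 2r² - 16r + 40 = 0
Divide by 2: r² - 8r + 20 = 0
Roots: r = 4 ± 2i (complex conjugates)
General solution: y = e^(4x)(C₁cos(2x) + C₂sin(2x))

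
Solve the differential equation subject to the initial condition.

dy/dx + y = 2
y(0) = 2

General solution: y = 2 + Ce^(-x)
Applying y(0) = 2: C = 2 - 2 = 0
Particular solution: y = 2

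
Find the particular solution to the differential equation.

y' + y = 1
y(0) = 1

General solution: y = 1 + Ce^(-x)
Applying y(0) = 1: C = 1 - 1 = 0
Particular solution: y = 1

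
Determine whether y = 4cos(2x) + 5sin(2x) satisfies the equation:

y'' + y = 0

Verification:
y'' = -16cos(2x) - 20sin(2x)
y'' + y ≠ 0 (frequency mismatch: got 4 instead of 1)

No, it is not a solution.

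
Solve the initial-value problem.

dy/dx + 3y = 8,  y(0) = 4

General solution: y = 8/3 + Ce^(-3x)
Applying y(0) = 4: C = 4 - 8/3 = 4/3
Particular solution: y = 8/3 + (4/3)e^(-3x)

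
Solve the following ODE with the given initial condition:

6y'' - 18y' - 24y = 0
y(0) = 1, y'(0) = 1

General solution: y = C₁e^(4x) + C₂e^(-x)
Applying ICs: C₁ = 2/5, C₂ = 3/5
Particular solution: y = (2/5)e^(4x) + (3/5)e^(-x)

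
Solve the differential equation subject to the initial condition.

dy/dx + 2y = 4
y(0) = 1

General solution: y = 2 + Ce^(-2x)
Applying y(0) = 1: C = 1 - 2 = -1
Particular solution: y = 2 - e^(-2x)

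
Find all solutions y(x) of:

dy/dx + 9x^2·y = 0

Using integrating factor method:

General solution: y = Ce^(-3x^3)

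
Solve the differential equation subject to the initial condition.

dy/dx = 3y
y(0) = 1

General solution: y = Ce^(3x)
Applying IC y(0) = 1:
Particular solution: y = e^(3x)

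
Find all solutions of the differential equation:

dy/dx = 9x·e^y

Separating variables and integrating:
-e^(-y) = 9x²/2 + C

General solution: y = -ln(C - 9x²/2)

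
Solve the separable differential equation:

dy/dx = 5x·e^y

Separating variables and integrating:
-e^(-y) = 5x²/2 + C

General solution: y = -ln(C - 5x²/2)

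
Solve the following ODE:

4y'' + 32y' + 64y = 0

Characteristic equation: 4r² + 32r + 64 = 0
Divide by 4: r² + 8r + 16 = 0
Factored: (r + 4)² = 0
Repeated root: r = -4
General solution: y = (C₁ + C₂x)e^(-4x)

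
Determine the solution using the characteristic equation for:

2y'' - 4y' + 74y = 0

Characteristic equation: 2r² - 4r + 74 = 0
Divide by 2: r² - 2r + 37 = 0
Roots: r = 1 ± 6i (complex conjugates)
General solution: y = e^x(C₁cos(6x) + C₂sin(6x))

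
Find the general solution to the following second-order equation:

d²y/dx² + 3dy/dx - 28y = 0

Characteristic equation: r² + 3r - 28 = 0
Roots: r = 4, -7 (distinct real)
General solution: y = C₁e^(4x) + C₂e^(-7x)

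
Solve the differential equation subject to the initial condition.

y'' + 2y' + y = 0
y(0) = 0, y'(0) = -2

General solution: y = (C₁ + C₂x)e^(-x)
Repeated root r = -1
Applying ICs: C₁ = 0, C₂ = -2
Particular solution: y = -2xe^(-x)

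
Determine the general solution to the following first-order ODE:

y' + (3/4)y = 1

Using integrating factor method:

General solution: y = 4/3 + Ce^(-3x/4)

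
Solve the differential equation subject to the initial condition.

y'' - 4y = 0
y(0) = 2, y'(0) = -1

General solution: y = C₁e^(2x) + C₂e^(-2x)
Applying ICs: C₁ = 3/4, C₂ = 5/4
Particular solution: y = (3/4)e^(2x) + (5/4)e^(-2x)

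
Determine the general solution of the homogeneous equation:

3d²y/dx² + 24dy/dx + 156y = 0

Characteristic equation: 3r² + 24r + 156 = 0
Divide by 3: r² + 8r + 52 = 0
Roots: r = -4 ± 6i (complex conjugates)
General solution: y = e^(-4x)(C₁cos(6x) + C₂sin(6x))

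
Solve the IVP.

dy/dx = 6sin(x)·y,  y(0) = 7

General solution: y = Ce^(-6cos(x))
Applying IC y(0) = 7:
Particular solution: y = 7e^(6(1-cos(x)))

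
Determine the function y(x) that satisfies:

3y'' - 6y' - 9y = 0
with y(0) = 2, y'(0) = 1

General solution: y = C₁e^(3x) + C₂e^(-x)
Applying ICs: C₁ = 3/4, C₂ = 5/4
Particular solution: y = (3/4)e^(3x) + (5/4)e^(-x)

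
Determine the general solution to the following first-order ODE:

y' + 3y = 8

Using integrating factor method:

General solution: y = 8/3 + Ce^(-3x)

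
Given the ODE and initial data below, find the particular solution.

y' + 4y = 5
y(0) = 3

General solution: y = 5/4 + Ce^(-4x)
Applying y(0) = 3: C = 3 - 5/4 = 7/4
Particular solution: y = 5/4 + (7/4)e^(-4x)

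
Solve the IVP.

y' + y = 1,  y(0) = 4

General solution: y = 1 + Ce^(-x)
Applying y(0) = 4: C = 4 - 1 = 3
Particular solution: y = 1 + 3e^(-x)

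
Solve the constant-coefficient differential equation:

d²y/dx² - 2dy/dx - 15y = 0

Characteristic equation: r² - 2r - 15 = 0
Roots: r = 5, -3 (distinct real)
General solution: y = C₁e^(5x) + C₂e^(-3x)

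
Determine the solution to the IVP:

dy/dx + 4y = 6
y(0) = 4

General solution: y = 3/2 + Ce^(-4x)
Applying y(0) = 4: C = 4 - 3/2 = 5/2
Particular solution: y = 3/2 + (5/2)e^(-4x)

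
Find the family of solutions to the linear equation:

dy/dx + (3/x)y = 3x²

Using integrating factor method:

General solution: y = (1/2)x^3 + Cx^(-3)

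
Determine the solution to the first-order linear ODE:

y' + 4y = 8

Using integrating factor method:

General solution: y = 2 + Ce^(-4x)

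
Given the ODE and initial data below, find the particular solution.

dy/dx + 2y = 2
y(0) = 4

General solution: y = 1 + Ce^(-2x)
Applying y(0) = 4: C = 4 - 1 = 3
Particular solution: y = 1 + 3e^(-2x)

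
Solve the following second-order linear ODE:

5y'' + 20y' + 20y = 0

Characteristic equation: 5r² + 20r + 20 = 0
Divide by 5: r² + 4r + 4 = 0
Factored: (r + 2)² = 0
Repeated root: r = -2
General solution: y = (C₁ + C₂x)e^(-2x)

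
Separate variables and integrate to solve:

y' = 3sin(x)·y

Separating variables and integrating:
ln|y| = -3cos(x) + C

General solution: y = Ce^(-3cos(x))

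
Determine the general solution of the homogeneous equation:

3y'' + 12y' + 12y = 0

Characteristic equation: 3r² + 12r + 12 = 0
Divide by 3: r² + 4r + 4 = 0
Factored: (r + 2)² = 0
Repeated root: r = -2
General solution: y = (C₁ + C₂x)e^(-2x)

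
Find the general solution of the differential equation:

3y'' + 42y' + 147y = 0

Characteristic equation: 3r² + 42r + 147 = 0
Divide by 3: r² + 14r + 49 = 0
Factored: (r + 7)² = 0
Repeated root: r = -7
General solution: y = (C₁ + C₂x)e^(-7x)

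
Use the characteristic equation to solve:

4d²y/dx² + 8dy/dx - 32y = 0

Characteristic equation: 4r² + 8r - 32 = 0
Divide by 4: r² + 2r - 8 = 0
Roots: r = 2, -4 (distinct real)
General solution: y = C₁e^(2x) + C₂e^(-4x)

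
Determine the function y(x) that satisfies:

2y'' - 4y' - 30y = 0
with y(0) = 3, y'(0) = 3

General solution: y = C₁e^(5x) + C₂e^(-3x)
Applying ICs: C₁ = 3/2, C₂ = 3/2
Particular solution: y = (3/2)e^(5x) + (3/2)e^(-3x)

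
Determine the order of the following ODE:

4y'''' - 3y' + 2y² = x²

The order is 4 (highest derivative is of order 4).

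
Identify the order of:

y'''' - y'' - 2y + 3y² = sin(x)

The order is 4 (highest derivative is of order 4).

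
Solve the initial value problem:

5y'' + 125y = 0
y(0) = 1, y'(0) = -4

General solution: y = C₁cos(5x) + C₂sin(5x)
Complex roots r = ±5i
Applying ICs: C₁ = 1, C₂ = -4/5
Particular solution: y = cos(5x) - (4/5)sin(5x)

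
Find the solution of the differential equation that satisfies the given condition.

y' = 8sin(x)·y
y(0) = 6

General solution: y = Ce^(-8cos(x))
Applying IC y(0) = 6:
Particular solution: y = 6e^(8(1-cos(x)))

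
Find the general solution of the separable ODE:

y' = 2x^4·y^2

Separating variables and integrating:
-1/y = 2x^5/5 + C

General solution: y^-1 = (-2/5)x^5 + C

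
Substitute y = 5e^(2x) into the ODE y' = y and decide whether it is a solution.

Verification:
y = 5e^(2x)
y' = 10e^(2x)
But y = 5e^(2x)
y' ≠ y — the derivative does not match

No, it is not a solution.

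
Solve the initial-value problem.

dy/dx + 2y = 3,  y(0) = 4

General solution: y = 3/2 + Ce^(-2x)
Applying y(0) = 4: C = 4 - 3/2 = 5/2
Particular solution: y = 3/2 + (5/2)e^(-2x)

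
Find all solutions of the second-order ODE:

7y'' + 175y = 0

Characteristic equation: 7r² + 175 = 0
Divide by 7: r² + 25 = 0
Roots: r = ±5i (complex conjugates)
General solution: y = C₁cos(5x) + C₂sin(5x)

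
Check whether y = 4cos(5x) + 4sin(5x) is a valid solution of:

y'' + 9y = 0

Verification:
y'' = -100cos(5x) - 100sin(5x)
y'' + 9y ≠ 0 (frequency mismatch: got 25 instead of 9)

No, it is not a solution.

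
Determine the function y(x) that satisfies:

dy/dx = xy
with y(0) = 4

General solution: y = Ce^(x²/2)
Applying IC y(0) = 4:
Particular solution: y = 4e^(x²/2)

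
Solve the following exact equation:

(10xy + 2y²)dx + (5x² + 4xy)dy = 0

Verify exactness: ∂M/∂y = ∂N/∂x ✓
Find F(x,y) such that ∂F/∂x = M, ∂F/∂y = N
Solution: 5x²y + 2xy² = C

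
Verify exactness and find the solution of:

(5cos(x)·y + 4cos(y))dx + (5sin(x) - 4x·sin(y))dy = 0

Verify exactness: ∂M/∂y = ∂N/∂x ✓
Find F(x,y) such that ∂F/∂x = M, ∂F/∂y = N
Solution: 5sin(x)·y + 4x·cos(y) = C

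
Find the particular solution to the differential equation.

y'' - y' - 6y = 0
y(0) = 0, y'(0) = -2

General solution: y = C₁e^(3x) + C₂e^(-2x)
Applying ICs: C₁ = -2/5, C₂ = 2/5
Particular solution: y = -(2/5)e^(3x) + (2/5)e^(-2x)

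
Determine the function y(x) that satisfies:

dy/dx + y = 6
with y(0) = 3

General solution: y = 6 + Ce^(-x)
Applying y(0) = 3: C = 3 - 6 = -3
Particular solution: y = 6 - 3e^(-x)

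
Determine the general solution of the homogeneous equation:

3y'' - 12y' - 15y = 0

Characteristic equation: 3r² - 12r - 15 = 0
Divide by 3: r² - 4r - 5 = 0
Roots: r = 5, -1 (distinct real)
General solution: y = C₁e^(5x) + C₂e^(-x)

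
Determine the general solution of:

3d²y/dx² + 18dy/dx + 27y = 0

Characteristic equation: 3r² + 18r + 27 = 0
Divide by 3: r² + 6r + 9 = 0
Factored: (r + 3)² = 0
Repeated root: r = -3
General solution: y = (C₁ + C₂x)e^(-3x)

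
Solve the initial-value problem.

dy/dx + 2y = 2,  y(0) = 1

General solution: y = 1 + Ce^(-2x)
Applying y(0) = 1: C = 1 - 1 = 0
Particular solution: y = 1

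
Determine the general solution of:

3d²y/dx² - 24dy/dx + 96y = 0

Characteristic equation: 3r² - 24r + 96 = 0
Divide by 3: r² - 8r + 32 = 0
Roots: r = 4 ± 4i (complex conjugates)
General solution: y = e^(4x)(C₁cos(4x) + C₂sin(4x))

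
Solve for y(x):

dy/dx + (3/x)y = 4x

Using integrating factor method:

General solution: y = (4/5)x^2 + Cx^(-3)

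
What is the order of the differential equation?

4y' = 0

The order is 1 (highest derivative is of order 1).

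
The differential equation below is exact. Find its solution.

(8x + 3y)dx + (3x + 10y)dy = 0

Verify exactness: ∂M/∂y = ∂N/∂x ✓
Find F(x,y) such that ∂F/∂x = M, ∂F/∂y = N
Solution: 4x² + 3xy + 5y² = C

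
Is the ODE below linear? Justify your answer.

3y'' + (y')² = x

No. Nonlinear ((y')² term)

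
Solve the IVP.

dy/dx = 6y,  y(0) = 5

General solution: y = Ce^(6x)
Applying IC y(0) = 5:
Particular solution: y = 5e^(6x)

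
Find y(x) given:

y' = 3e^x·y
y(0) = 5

General solution: y = Ce^(3e^x)
Applying IC y(0) = 5:
Particular solution: y = 5e^(3(e^x - 1))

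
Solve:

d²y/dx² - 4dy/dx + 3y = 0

Characteristic equation: r² - 4r + 3 = 0
Roots: r = 3, 1 (distinct real)
General solution: y = C₁e^(3x) + C₂e^x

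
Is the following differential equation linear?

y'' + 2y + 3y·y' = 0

No. Nonlinear (product y·y')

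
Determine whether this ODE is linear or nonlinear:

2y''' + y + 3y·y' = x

Nonlinear (product y·y')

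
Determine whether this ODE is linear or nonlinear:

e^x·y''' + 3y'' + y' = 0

Linear (y and its derivatives appear to the first power only, no products of y terms)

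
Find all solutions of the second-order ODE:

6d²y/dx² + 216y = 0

Characteristic equation: 6r² + 216 = 0
Divide by 6: r² + 36 = 0
Roots: r = ±6i (complex conjugates)
General solution: y = C₁cos(6x) + C₂sin(6x)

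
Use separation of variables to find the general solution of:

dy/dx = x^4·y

Separating variables and integrating:
ln|y| = x^5/5 + C

General solution: y = Ce^(x^5/5)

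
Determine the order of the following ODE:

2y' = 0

The order is 1 (highest derivative is of order 1).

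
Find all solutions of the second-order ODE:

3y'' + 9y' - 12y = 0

Characteristic equation: 3r² + 9r - 12 = 0
Divide by 3: r² + 3r - 4 = 0
Roots: r = 1, -4 (distinct real)
General solution: y = C₁e^x + C₂e^(-4x)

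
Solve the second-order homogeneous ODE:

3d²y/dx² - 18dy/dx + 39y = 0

Characteristic equation: 3r² - 18r + 39 = 0
Divide by 3: r² - 6r + 13 = 0
Roots: r = 3 ± 2i (complex conjugates)
General solution: y = e^(3x)(C₁cos(2x) + C₂sin(2x))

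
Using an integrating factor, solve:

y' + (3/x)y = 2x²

Using integrating factor method:

General solution: y = (1/3)x^3 + Cx^(-3)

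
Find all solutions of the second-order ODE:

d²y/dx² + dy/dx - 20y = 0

Characteristic equation: r² + r - 20 = 0
Roots: r = 4, -5 (distinct real)
General solution: y = C₁e^(4x) + C₂e^(-5x)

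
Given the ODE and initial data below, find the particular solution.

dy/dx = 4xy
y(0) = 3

General solution: y = Ce^(2x²)
Applying IC y(0) = 3:
Particular solution: y = 3e^(2x²)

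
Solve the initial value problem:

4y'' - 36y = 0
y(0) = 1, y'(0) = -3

General solution: y = C₁e^(3x) + C₂e^(-3x)
Applying ICs: C₁ = 0, C₂ = 1
Particular solution: y = e^(-3x)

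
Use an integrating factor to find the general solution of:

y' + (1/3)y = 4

Using integrating factor method:

General solution: y = 12 + Ce^(-x/3)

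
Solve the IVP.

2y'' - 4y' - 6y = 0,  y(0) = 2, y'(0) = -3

General solution: y = C₁e^(3x) + C₂e^(-x)
Applying ICs: C₁ = -1/4, C₂ = 9/4
Particular solution: y = -(1/4)e^(3x) + (9/4)e^(-x)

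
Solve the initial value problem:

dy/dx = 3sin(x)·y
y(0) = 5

General solution: y = Ce^(-3cos(x))
Applying IC y(0) = 5:
Particular solution: y = 5e^(3(1-cos(x)))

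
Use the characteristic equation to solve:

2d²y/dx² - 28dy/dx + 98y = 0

Characteristic equation: 2r² - 28r + 98 = 0
Divide by 2: r² - 14r + 49 = 0
Factored: (r - 7)² = 0
Repeated root: r = 7
General solution: y = (C₁ + C₂x)e^(7x)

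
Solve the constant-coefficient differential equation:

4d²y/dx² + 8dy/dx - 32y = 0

Characteristic equation: 4r² + 8r - 32 = 0
Divide by 4: r² + 2r - 8 = 0
Roots: r = 2, -4 (distinct real)
General solution: y = C₁e^(2x) + C₂e^(-4x)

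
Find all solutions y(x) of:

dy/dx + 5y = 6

Using integrating factor method:

General solution: y = 6/5 + Ce^(-5x)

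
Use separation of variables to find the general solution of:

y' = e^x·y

Separating variables and integrating:
ln|y| = e^x + C

General solution: y = Ce^(e^x)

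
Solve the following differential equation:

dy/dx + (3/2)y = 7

Using integrating factor method:

General solution: y = 14/3 + Ce^(-3x/2)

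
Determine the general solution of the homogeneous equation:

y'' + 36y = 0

Characteristic equation: r² + 36 = 0
Roots: r = ±6i (complex conjugates)
General solution: y = C₁cos(6x) + C₂sin(6x)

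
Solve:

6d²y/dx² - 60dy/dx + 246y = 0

Characteristic equation: 6r² - 60r + 246 = 0
Divide by 6: r² - 10r + 41 = 0
Roots: r = 5 ± 4i (complex conjugates)
General solution: y = e^(5x)(C₁cos(4x) + C₂sin(4x))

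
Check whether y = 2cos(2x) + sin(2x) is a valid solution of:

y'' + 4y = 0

Verification:
y'' = -8cos(2x) - 4sin(2x)
y'' + 4y = 0 ✓

Yes, it is a solution.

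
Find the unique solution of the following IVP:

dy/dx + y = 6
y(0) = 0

General solution: y = 6 + Ce^(-x)
Applying y(0) = 0: C = 0 - 6 = -6
Particular solution: y = 6 - 6e^(-x)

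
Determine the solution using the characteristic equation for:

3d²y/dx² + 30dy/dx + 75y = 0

Characteristic equation: 3r² + 30r + 75 = 0
Divide by 3: r² + 10r + 25 = 0
Factored: (r + 5)² = 0
Repeated root: r = -5
General solution: y = (C₁ + C₂x)e^(-5x)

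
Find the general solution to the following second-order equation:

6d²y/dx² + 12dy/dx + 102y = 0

Characteristic equation: 6r² + 12r + 102 = 0
Divide by 6: r² + 2r + 17 = 0
Roots: r = -1 ± 4i (complex conjugates)
General solution: y = e^(-x)(C₁cos(4x) + C₂sin(4x))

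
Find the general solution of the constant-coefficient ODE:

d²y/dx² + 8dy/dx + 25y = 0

Characteristic equation: r² + 8r + 25 = 0
Roots: r = -4 ± 3i (complex conjugates)
General solution: y = e^(-4x)(C₁cos(3x) + C₂sin(3x))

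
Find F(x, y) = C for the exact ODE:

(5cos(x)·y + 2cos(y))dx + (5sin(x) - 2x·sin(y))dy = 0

Verify exactness: ∂M/∂y = ∂N/∂x ✓
Find F(x,y) such that ∂F/∂x = M, ∂F/∂y = N
Solution: 5sin(x)·y + 2x·cos(y) = C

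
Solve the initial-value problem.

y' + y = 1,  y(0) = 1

General solution: y = 1 + Ce^(-x)
Applying y(0) = 1: C = 1 - 1 = 0
Particular solution: y = 1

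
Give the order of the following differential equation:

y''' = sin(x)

The order is 3 (highest derivative is of order 3).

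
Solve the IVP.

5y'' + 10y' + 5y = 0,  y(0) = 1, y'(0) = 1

General solution: y = (C₁ + C₂x)e^(-x)
Repeated root r = -1
Applying ICs: C₁ = 1, C₂ = 2
Particular solution: y = (1 + 2x)e^(-x)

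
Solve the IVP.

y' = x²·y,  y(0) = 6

General solution: y = Ce^(x³/3)
Applying IC y(0) = 6:
Particular solution: y = 6e^(x³/3)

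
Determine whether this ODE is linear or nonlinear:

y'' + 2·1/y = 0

Nonlinear (1/y term)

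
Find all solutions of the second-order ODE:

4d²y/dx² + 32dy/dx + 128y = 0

Characteristic equation: 4r² + 32r + 128 = 0
Divide by 4: r² + 8r + 32 = 0
Roots: r = -4 ± 4i (complex conjugates)
General solution: y = e^(-4x)(C₁cos(4x) + C₂sin(4x))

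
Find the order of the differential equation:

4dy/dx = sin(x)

The order is 1 (highest derivative is of order 1).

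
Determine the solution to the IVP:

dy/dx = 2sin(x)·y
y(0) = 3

General solution: y = Ce^(-2cos(x))
Applying IC y(0) = 3:
Particular solution: y = 3e^(2(1-cos(x)))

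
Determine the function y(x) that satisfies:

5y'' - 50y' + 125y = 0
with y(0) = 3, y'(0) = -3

General solution: y = (C₁ + C₂x)e^(5x)
Repeated root r = 5
Applying ICs: C₁ = 3, C₂ = -18
Particular solution: y = (3 - 18x)e^(5x)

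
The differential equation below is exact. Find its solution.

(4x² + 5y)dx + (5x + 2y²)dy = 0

Verify exactness: ∂M/∂y = ∂N/∂x ✓
Find F(x,y) such that ∂F/∂x = M, ∂F/∂y = N
Solution: 4x³/3 + 5xy + 2y³/3 = C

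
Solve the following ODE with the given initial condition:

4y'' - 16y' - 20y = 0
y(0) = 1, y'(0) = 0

General solution: y = C₁e^(5x) + C₂e^(-x)
Applying ICs: C₁ = 1/6, C₂ = 5/6
Particular solution: y = (1/6)e^(5x) + (5/6)e^(-x)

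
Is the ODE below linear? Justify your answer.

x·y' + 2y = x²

Yes. Linear (y and its derivatives appear to the first power only, no products of y terms)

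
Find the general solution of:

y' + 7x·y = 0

Using integrating factor method:

General solution: y = Ce^(-7x^2/2)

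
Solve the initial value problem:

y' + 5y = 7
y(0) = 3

General solution: y = 7/5 + Ce^(-5x)
Applying y(0) = 3: C = 3 - 7/5 = 8/5
Particular solution: y = 7/5 + (8/5)e^(-5x)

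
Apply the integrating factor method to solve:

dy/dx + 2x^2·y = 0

Using integrating factor method:

General solution: y = Ce^(-2x^3/3)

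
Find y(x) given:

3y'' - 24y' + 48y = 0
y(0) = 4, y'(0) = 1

General solution: y = (C₁ + C₂x)e^(4x)
Repeated root r = 4
Applying ICs: C₁ = 4, C₂ = -15
Particular solution: y = (4 - 15x)e^(4x)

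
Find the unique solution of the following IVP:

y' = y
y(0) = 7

General solution: y = Ce^x
Applying IC y(0) = 7:
Particular solution: y = 7e^x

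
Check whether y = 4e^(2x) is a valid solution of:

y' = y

Verification:
y = 4e^(2x)
y' = 8e^(2x)
But y = 4e^(2x)
y' ≠ y — the derivative does not match

No, it is not a solution.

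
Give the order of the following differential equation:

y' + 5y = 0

The order is 1 (highest derivative is of order 1).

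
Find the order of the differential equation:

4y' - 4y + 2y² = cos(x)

The order is 1 (highest derivative is of order 1).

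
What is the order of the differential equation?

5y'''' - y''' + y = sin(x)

The order is 4 (highest derivative is of order 4).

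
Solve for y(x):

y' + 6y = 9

Using integrating factor method:

General solution: y = 3/2 + Ce^(-6x)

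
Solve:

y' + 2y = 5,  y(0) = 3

General solution: y = 5/2 + Ce^(-2x)
Applying y(0) = 3: C = 3 - 5/2 = 1/2
Particular solution: y = 5/2 + (1/2)e^(-2x)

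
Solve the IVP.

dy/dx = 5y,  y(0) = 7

General solution: y = Ce^(5x)
Applying IC y(0) = 7:
Particular solution: y = 7e^(5x)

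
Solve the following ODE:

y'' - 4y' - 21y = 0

Characteristic equation: r² - 4r - 21 = 0
Roots: r = 7, -3 (distinct real)
General solution: y = C₁e^(7x) + C₂e^(-3x)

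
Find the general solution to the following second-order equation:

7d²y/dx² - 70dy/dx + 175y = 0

Characteristic equation: 7r² - 70r + 175 = 0
Divide by 7: r² - 10r + 25 = 0
Factored: (r - 5)² = 0
Repeated root: r = 5
General solution: y = (C₁ + C₂x)e^(5x)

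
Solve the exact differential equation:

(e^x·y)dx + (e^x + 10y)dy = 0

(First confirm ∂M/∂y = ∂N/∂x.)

Verify exactness: ∂M/∂y = ∂N/∂x ✓
Find F(x,y) such that ∂F/∂x = M, ∂F/∂y = N
Solution: e^x·y + 5y² = C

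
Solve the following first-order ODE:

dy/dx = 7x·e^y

Separating variables and integrating:
-e^(-y) = 7x²/2 + C

General solution: y = -ln(C - 7x²/2)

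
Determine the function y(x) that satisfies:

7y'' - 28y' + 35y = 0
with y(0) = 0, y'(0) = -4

General solution: y = e^(2x)(C₁cos(x) + C₂sin(x))
Complex roots r = 2 ± i
Applying ICs: C₁ = 0, C₂ = -4
Particular solution: y = e^(2x)(-4sin(x))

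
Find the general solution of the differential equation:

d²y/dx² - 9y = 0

Characteristic equation: r² - 9 = 0
Roots: r = 3, -3 (distinct real)
General solution: y = C₁e^(3x) + C₂e^(-3x)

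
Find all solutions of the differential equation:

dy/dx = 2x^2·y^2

Separating variables and integrating:
-1/y = 2x^3/3 + C

General solution: y^-1 = (-2/3)x^3 + C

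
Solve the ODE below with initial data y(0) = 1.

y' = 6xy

General solution: y = Ce^(3x²)
Applying IC y(0) = 1:
Particular solution: y = e^(3x²)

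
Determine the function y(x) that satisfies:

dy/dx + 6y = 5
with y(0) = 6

General solution: y = 5/6 + Ce^(-6x)
Applying y(0) = 6: C = 6 - 5/6 = 31/6
Particular solution: y = 5/6 + (31/6)e^(-6x)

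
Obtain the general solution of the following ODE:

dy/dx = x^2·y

Separating variables and integrating:
ln|y| = x^3/3 + C

General solution: y = Ce^(x^3/3)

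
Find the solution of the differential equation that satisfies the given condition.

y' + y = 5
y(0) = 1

General solution: y = 5 + Ce^(-x)
Applying y(0) = 1: C = 1 - 5 = -4
Particular solution: y = 5 - 4e^(-x)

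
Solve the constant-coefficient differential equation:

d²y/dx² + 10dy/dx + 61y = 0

Characteristic equation: r² + 10r + 61 = 0
Roots: r = -5 ± 6i (complex conjugates)
General solution: y = e^(-5x)(C₁cos(6x) + C₂sin(6x))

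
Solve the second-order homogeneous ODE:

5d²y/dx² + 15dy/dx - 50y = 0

Characteristic equation: 5r² + 15r - 50 = 0
Divide by 5: r² + 3r - 10 = 0
Roots: r = 2, -5 (distinct real)
General solution: y = C₁e^(2x) + C₂e^(-5x)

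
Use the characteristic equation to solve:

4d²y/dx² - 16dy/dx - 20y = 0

Characteristic equation: 4r² - 16r - 20 = 0
Divide by 4: r² - 4r - 5 = 0
Roots: r = 5, -1 (distinct real)
General solution: y = C₁e^(5x) + C₂e^(-x)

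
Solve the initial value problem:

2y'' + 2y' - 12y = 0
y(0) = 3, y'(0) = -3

General solution: y = C₁e^(2x) + C₂e^(-3x)
Applying ICs: C₁ = 6/5, C₂ = 9/5
Particular solution: y = (6/5)e^(2x) + (9/5)e^(-3x)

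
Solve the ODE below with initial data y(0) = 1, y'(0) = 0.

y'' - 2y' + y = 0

General solution: y = (C₁ + C₂x)e^x
Repeated root r = 1
Applying ICs: C₁ = 1, C₂ = -1
Particular solution: y = (1 - x)e^x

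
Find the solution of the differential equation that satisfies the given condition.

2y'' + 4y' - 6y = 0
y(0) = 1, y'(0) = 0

General solution: y = C₁e^x + C₂e^(-3x)
Applying ICs: C₁ = 3/4, C₂ = 1/4
Particular solution: y = (3/4)e^x + (1/4)e^(-3x)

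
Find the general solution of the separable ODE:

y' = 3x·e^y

Separating variables and integrating:
-e^(-y) = 3x²/2 + C

General solution: y = -ln(C - 3x²/2)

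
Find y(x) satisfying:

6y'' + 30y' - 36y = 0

Characteristic equation: 6r² + 30r - 36 = 0
Divide by 6: r² + 5r - 6 = 0
Roots: r = 1, -6 (distinct real)
General solution: y = C₁e^x + C₂e^(-6x)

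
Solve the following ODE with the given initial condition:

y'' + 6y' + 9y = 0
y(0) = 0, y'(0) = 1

General solution: y = (C₁ + C₂x)e^(-3x)
Repeated root r = -3
Applying ICs: C₁ = 0, C₂ = 1
Particular solution: y = xe^(-3x)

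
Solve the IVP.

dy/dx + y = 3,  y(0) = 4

General solution: y = 3 + Ce^(-x)
Applying y(0) = 4: C = 4 - 3 = 1
Particular solution: y = 3 + e^(-x)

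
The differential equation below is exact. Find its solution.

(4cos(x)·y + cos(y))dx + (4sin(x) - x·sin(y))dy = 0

Verify exactness: ∂M/∂y = ∂N/∂x ✓
Find F(x,y) such that ∂F/∂x = M, ∂F/∂y = N
Solution: 4sin(x)·y + x·cos(y) = C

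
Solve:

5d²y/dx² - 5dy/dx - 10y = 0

Characteristic equation: 5r² - 5r - 10 = 0
Divide by 5: r² - r - 2 = 0
Roots: r = 2, -1 (distinct real)
General solution: y = C₁e^(2x) + C₂e^(-x)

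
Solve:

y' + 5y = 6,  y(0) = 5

General solution: y = 6/5 + Ce^(-5x)
Applying y(0) = 5: C = 5 - 6/5 = 19/5
Particular solution: y = 6/5 + (19/5)e^(-5x)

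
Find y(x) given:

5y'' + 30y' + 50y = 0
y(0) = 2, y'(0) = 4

General solution: y = e^(-3x)(C₁cos(x) + C₂sin(x))
Complex roots r = -3 ± i
Applying ICs: C₁ = 2, C₂ = 10
Particular solution: y = e^(-3x)(2cos(x) + 10sin(x))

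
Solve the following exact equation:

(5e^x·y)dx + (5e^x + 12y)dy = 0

Verify exactness: ∂M/∂y = ∂N/∂x ✓
Find F(x,y) such that ∂F/∂x = M, ∂F/∂y = N
Solution: 5e^x·y + 6y² = C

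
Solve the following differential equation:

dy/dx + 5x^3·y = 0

Using integrating factor method:

General solution: y = Ce^(-5x^4/4)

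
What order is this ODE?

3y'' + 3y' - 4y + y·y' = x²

The order is 2 (highest derivative is of order 2).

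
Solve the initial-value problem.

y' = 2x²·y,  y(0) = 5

General solution: y = Ce^(2x³/3)
Applying IC y(0) = 5:
Particular solution: y = 5e^(2x³/3)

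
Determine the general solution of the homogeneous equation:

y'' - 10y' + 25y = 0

Characteristic equation: r² - 10r + 25 = 0
Factored: (r - 5)² = 0
Repeated root: r = 5
General solution: y = (C₁ + C₂x)e^(5x)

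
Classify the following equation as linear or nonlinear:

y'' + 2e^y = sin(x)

Nonlinear (e^y is nonlinear in y)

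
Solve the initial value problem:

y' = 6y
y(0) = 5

General solution: y = Ce^(6x)
Applying IC y(0) = 5:
Particular solution: y = 5e^(6x)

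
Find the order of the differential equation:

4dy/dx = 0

The order is 1 (highest derivative is of order 1).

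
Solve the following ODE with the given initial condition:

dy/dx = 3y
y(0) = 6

General solution: y = Ce^(3x)
Applying IC y(0) = 6:
Particular solution: y = 6e^(3x)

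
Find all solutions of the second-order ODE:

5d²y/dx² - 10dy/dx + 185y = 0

Characteristic equation: 5r² - 10r + 185 = 0
Divide by 5: r² - 2r + 37 = 0
Roots: r = 1 ± 6i (complex conjugates)
General solution: y = e^x(C₁cos(6x) + C₂sin(6x))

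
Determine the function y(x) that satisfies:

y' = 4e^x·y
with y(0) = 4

General solution: y = Ce^(4e^x)
Applying IC y(0) = 4:
Particular solution: y = 4e^(4(e^x - 1))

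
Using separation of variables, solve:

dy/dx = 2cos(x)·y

Separating variables and integrating:
ln|y| = 2sin(x) + C

General solution: y = Ce^(2sin(x))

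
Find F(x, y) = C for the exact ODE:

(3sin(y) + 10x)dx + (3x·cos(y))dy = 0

Verify exactness: ∂M/∂y = ∂N/∂x ✓
Find F(x,y) such that ∂F/∂x = M, ∂F/∂y = N
Solution: 3x·sin(y) + 5x² = C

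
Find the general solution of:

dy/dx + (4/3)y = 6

Using integrating factor method:

General solution: y = 9/2 + Ce^(-4x/3)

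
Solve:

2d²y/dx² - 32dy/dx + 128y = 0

Characteristic equation: 2r² - 32r + 128 = 0
Divide by 2: r² - 16r + 64 = 0
Factored: (r - 8)² = 0
Repeated root: r = 8
General solution: y = (C₁ + C₂x)e^(8x)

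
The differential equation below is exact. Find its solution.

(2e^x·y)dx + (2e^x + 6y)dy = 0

Verify exactness: ∂M/∂y = ∂N/∂x ✓
Find F(x,y) such that ∂F/∂x = M, ∂F/∂y = N
Solution: 2e^x·y + 3y² = C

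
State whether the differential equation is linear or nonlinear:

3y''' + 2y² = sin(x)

Nonlinear (y² term)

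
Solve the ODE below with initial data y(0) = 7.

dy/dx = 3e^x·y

General solution: y = Ce^(3e^x)
Applying IC y(0) = 7:
Particular solution: y = 7e^(3(e^x - 1))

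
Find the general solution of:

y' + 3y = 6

Using integrating factor method:

General solution: y = 2 + Ce^(-3x)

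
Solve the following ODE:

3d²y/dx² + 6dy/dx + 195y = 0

Characteristic equation: 3r² + 6r + 195 = 0
Divide by 3: r² + 2r + 65 = 0
Roots: r = -1 ± 8i (complex conjugates)
General solution: y = e^(-x)(C₁cos(8x) + C₂sin(8x))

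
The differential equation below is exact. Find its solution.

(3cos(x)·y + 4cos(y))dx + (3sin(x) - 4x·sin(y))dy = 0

Verify exactness: ∂M/∂y = ∂N/∂x ✓
Find F(x,y) such that ∂F/∂x = M, ∂F/∂y = N
Solution: 3sin(x)·y + 4x·cos(y) = C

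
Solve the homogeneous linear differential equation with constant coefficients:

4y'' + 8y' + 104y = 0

Characteristic equation: 4r² + 8r + 104 = 0
Divide by 4: r² + 2r + 26 = 0
Roots: r = -1 ± 5i (complex conjugates)
General solution: y = e^(-x)(C₁cos(5x) + C₂sin(5x))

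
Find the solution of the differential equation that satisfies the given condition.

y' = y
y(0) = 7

General solution: y = Ce^x
Applying IC y(0) = 7:
Particular solution: y = 7e^x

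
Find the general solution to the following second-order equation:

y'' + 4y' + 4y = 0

Characteristic equation: r² + 4r + 4 = 0
Factored: (r + 2)² = 0
Repeated root: r = -2
General solution: y = (C₁ + C₂x)e^(-2x)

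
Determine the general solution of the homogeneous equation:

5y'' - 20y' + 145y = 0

Characteristic equation: 5r² - 20r + 145 = 0
Divide by 5: r² - 4r + 29 = 0
Roots: r = 2 ± 5i (complex conjugates)
General solution: y = e^(2x)(C₁cos(5x) + C₂sin(5x))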